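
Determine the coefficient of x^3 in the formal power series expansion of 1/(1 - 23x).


The geometric series identity gives 1/(1 - c x) = sum_{k>=0} c^k x^k, so the coefficient of x^k is c^k.
Here c = 23 and k = 3.
Computing: 23^3 = 12167

12167


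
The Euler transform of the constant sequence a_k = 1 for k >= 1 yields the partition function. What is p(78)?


The Euler transform converts the sequence a_k = 1 into the number of integer partitions.
Using the recurrence or dynamic programming:
p(78) = 12132164

12132164


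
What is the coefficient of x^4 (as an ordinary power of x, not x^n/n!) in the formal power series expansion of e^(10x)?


The exponential series is e^y = sum_{k>=0} y^k / k!. Substituting y = 10x gives
e^(10x) = sum_{k>=0} 10^k x^k / k!.
So the coefficient of x^n is a^n/n! with a = 10, n = 4:
10^4 / 4! = 10000/24 = 1250/3

1250/3


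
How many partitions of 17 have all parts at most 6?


Using the generating function (1-x)^(-1)(1-x^2)^(-1)...(1-x^6)^(-1),
the coefficient of x^17 counts these restricted partitions.
Result = 163

163


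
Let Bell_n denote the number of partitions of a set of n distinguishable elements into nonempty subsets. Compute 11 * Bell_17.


Bell_17 can be computed from the Bell triangle or from Dobinski's identity Bell_n = (1/e) * sum_{k>=0} k^n / k!.
Computing Bell_17 = 82864869804.
Then 11 * 82864869804 = 911513567844.

911513567844


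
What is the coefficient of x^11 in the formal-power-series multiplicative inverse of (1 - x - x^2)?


Let the inverse be f(x) = sum_{k>=0} a_k x^k. From f(x) * (1 - x - x^2) = 1 and matching coefficients:
 x^0: a_0 = 1.
 x^1: a_1 - a_0 = 0, so a_1 = 1.
 x^k (k >= 2): a_k - a_{k-1} - a_{k-2} = 0, i.e. a_k = a_{k-1} + a_{k-2}.
This is the Fibonacci-type recurrence shifted so that a_0 = a_1 = 1.
Iterating: a_0=1, a_1=1, a_2=2, a_3=3, a_4=5, a_5=8, a_6=13, a_7=21, a_8=34, a_9=55, ...
a_11 = 144.

144


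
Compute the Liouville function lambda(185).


The Liouville function is lambda(k) = (-1)^Omega(k), where Omega(k) counts the prime factors of k with multiplicity.
Factoring: 185 = 5 * 37, so Omega(185) = 2.
lambda(185) = (-1)^2 = 1.

1


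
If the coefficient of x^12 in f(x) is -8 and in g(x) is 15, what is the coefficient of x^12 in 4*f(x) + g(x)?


Scalar multiplication scales coefficients: 4 * -8 = -32.
Then add the g coefficient: -32 + 15
= -17

-17


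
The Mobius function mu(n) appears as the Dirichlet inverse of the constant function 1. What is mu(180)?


180 has a squared prime factor, so mu(180) = 0.
Factorization reveals a repeated prime.

0


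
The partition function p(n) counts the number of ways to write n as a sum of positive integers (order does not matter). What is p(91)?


Using the generating function prod_{k>=1} 1/(1-x^k), we compute p(91).
By dynamic programming over parts 1 through 91:
p(91) = 64112359

64112359


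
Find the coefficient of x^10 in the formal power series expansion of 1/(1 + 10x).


Write 1/(1 + c x) = 1/(1 - (-c) x) and apply the geometric-series identity
1/(1 - y) = sum_{k>=0} y^k to get 1/(1 + c x) = sum_{k>=0} (-c)^k x^k.
So the coefficient of x^k is (-c)^k = (-1)^k * c^k.
Here c = 10 and k = 10:
(-10)^10 = 1 * 10000000000 = 10000000000

10000000000


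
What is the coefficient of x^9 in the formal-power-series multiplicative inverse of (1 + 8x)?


The inverse is 1/(1 + 8x). Apply the geometric identity 1/(1 - y) = sum_{k>=0} y^k with y = -8x:
1/(1 + 8x) = sum_{k>=0} (-8)^k x^k.
So the coefficient of x^9 is (-8)^9 = -134217728.

-134217728


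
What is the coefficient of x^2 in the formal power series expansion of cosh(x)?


The Maclaurin series is cosh(t) = sum_{m>=0} t^(2m) / (2m)!, so substituting t = x, only even powers of x are nonzero, with coefficient of x^(2m) equal to 1 / (2m)!.
For x^2 the coefficient is 1/2! = 1/2 = 1/2.

1/2


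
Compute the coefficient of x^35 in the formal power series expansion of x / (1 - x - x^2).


Let f(x) = sum_{k>=0} a_k x^k. Multiplying f(x) * (1 - x - x^2) = x and matching coefficients gives a_0 = 0, a_1 = 1, and a_k = a_{k-1} + a_{k-2} for k >= 2. These are the Fibonacci numbers F_k.
Iterating from F_0 = 0, F_1 = 1:
F_0=0, F_1=1, F_2=1, F_3=2, F_4=3, F_5=5, F_6=8, F_7=13, F_8=21, F_9=34, ...
F_35 = 9227465.

9227465


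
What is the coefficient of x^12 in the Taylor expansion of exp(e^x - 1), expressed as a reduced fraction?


exp(e^x - 1) = sum_{k>=0} Bell_k x^k / k!, where Bell_k is the k-th Bell number.
So the coefficient of x^12 is Bell_12 / 12!.
Computing: Bell_12 = 4213597 and 12! = 479001600, giving
4213597/479001600 = 4213597/479001600.

4213597/479001600


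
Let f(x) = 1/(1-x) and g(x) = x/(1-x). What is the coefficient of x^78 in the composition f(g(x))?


First simplify the composition: f(g(x)) = 1/(1 - x/(1-x)) = (1-x)/((1-x) - x) = (1-x)/(1-2x).
Now extract the coefficient. Write (1-x)/(1-2x) = 1/(1-2x) - x/(1-2x).
The coefficient of x^n in 1/(1-2x) is 2^n, and in x/(1-2x) is 2^(n-1) (for n >= 1).
So the coefficient of x^78 is 2^78 - 2^77 = 302231454903657293676544 - 151115727451828646838272 = 151115727451828646838272.

151115727451828646838272


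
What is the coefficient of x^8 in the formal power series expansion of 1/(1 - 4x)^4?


The general identity 1/(1 - c x)^r = sum_{k>=0} c^k C(k + r - 1, r - 1) x^k follows by substituting y = c x into 1/(1 - y)^r = sum_{k>=0} C(k + r - 1, r - 1) y^k.
For c = 4, r = 4, k = 8:
4^8 * C(11, 3) = 65536 * 165 = 10813440.

10813440


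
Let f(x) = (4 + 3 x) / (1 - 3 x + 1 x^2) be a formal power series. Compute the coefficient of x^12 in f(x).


Write f(x) = sum_{k>=0} a_k x^k. Multiplying both sides by 1 - 3 x + 1 x^2 gives
(1 - 3 x + 1 x^2) sum_{k>=0} a_k x^k = 4 + 3 x.
Matching coefficients:
 x^0: a_0 = 4
 x^1: a_1 - 3 a_0 = 3  =>  a_1 = 3*4 + 3 = 15
 x^k (k >= 2): a_k = 3 a_{k-1} - 1 a_{k-2}.
Iterating: a_2 = 41, a_3 = 108, a_4 = 283, a_5 = 741, a_6 = 1940, a_7 = 5079, a_8 = 13297, a_9 = 34812, a_10 = 91139, a_11 = 238605, a_12 = 624676.
So the coefficient of x^12 is 624676.

624676


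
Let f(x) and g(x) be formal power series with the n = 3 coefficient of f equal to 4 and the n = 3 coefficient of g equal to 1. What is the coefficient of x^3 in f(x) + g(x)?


Addition of formal power series is termwise.
The coefficient of x^3 in f + g = 4 + 1
= 5

5


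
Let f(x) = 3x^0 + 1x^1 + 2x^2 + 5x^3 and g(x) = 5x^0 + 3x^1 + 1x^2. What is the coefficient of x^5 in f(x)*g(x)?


Cauchy product at x^5:
5*1
= 5

5


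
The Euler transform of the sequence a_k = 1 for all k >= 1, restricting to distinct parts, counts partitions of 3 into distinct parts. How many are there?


Partitions of 3 into distinct parts can be computed via generating function.
Product (1+x)(1+x^2)(1+x^3)...
The coefficient of x^3 = 2

2


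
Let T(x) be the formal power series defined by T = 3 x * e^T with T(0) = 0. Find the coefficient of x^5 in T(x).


Apply the Lagrange inversion formula: if T = 3 x * phi(T) with phi(t) = e^t, then
[x^n] T = 3^n * (1/n) [t^(n-1)] phi(t)^n = 3^n * (1/n) [t^(n-1)] e^(n t) = 3^n * (1/n) * n^(n-1) / (n-1)! = 3^n * n^(n-1) / n!.
When c = 1 this is the Cayley count of rooted labeled trees on n vertices, divided by n!.
For n = 5: 3^5 * 5^4 / 5! = 243 * 625/120 = 10125/8.

10125/8


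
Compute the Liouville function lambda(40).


The Liouville function is lambda(k) = (-1)^Omega(k), where Omega(k) counts the prime factors of k with multiplicity.
Factoring: 40 = 2 * 2 * 2 * 5, so Omega(40) = 4.
lambda(40) = (-1)^4 = 1.

1


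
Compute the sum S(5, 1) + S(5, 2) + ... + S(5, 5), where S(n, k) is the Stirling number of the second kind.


By definition, S(n, k) counts partitions of an n-set into exactly k nonempty blocks.
Computing row n = 5 for k = 1..5:
S(5, k): 1, 15, 25, 10, 1
Sum = 52. (This equals Bell_5 since the sum runs over all k.)

52


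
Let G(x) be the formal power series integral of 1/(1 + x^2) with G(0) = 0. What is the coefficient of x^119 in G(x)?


1/(1 + x^2) = sum_{j>=0} (-1)^j x^(2j). Integrating termwise with G(0) = 0:
G(x) = sum_{j>=0} (-1)^j x^(2j+1) / (2j+1) = arctan(x).
Only odd powers are nonzero. For x^119 write 119 = 2*59 + 1, giving
(-1)^59 / 119 = -1/119 = -1/119.

-1/119


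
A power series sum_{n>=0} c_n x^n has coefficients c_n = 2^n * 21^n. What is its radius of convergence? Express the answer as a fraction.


By the root test (Cauchy-Hadamard), the radius is R = 1 / limsup_n |c_n|^(1/n).
Here |c_n|^(1/n) = (2^n * 21^n)^(1/n) = 2 * 21 = 42 for all n.
So R = 1/42 = 1/42.

1/42


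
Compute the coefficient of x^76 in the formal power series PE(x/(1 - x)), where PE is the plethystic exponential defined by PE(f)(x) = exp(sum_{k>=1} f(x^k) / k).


For f(x) = x/(1 - x) we have
sum_{k>=1} f(x^k) / k = sum_{k>=1} (1/k) * x^k / (1 - x^k) = sum_{k, m >= 1} x^(k m) / k,
which after exponentiating simplifies to
PE(x/(1 - x)) = prod_{k>=1} 1 / (1 - x^k).
This is the generating function for the partition function p(n), so the coefficient of x^76 is p(76).
Computing p(76) by dynamic programming over parts 1, 2, ..., 76: p(76) = 9289091.

9289091


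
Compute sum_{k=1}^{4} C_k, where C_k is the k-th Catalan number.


C_1 through C_4: 1, 2, 5, 14
Sum = 1 + 2 + 5 + 14
= 22

22


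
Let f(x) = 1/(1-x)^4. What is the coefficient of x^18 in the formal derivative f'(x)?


Differentiate: d/dx [ 1/(1-x)^r ] = r / (1-x)^(r+1).
Here r = 4, so f'(x) = 4 / (1-x)^5.
The expansion of 1/(1-x)^(r+1) has coefficient of x^n equal to C(n+r, r).
So the coefficient of x^18 in f'(x) is
4 * C(22, 4) = 4 * 7315 = 29260

29260


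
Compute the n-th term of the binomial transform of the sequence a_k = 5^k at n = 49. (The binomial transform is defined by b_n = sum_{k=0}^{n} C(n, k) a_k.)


With a_k = 5^k, b_n = sum_{k=0}^{n} C(n, k) 5^k = (1 + 5)^n by the binomial theorem.
For n = 49: (1 + 5)^49 = 6^49 = 134713546244127343440523266742756048896.

134713546244127343440523266742756048896


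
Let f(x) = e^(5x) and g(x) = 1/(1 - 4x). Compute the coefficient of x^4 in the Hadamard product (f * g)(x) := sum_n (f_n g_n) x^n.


Expanding: f_k = 5^k/k! (from e^(5x)) and g_k = 4^k (from 1/(1 - 4x)). So the Hadamard coefficient (f * g)_k = 5^k 4^k / k! = (20)^k / k!.
For k = 4: 20^4/4! = 160000/24 = 20000/3.

20000/3


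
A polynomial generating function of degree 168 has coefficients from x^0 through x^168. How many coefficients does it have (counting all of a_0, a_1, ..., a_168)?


A polynomial of degree 168 takes the form a_0 + a_1 x + ... + a_168 x^168.
The number of coefficients is 168 + 1 = 169.

169


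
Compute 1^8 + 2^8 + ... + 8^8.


This power sum has a closed form given by Faulhaber's formula
sum_{k=1}^{m} k^p = (1 / (p + 1)) * sum_{j=0}^{p} C(p + 1, j) B_j m^(p + 1 - j),
but for small m direct computation is fastest:
1 + 256 + 6561 + 65536 + 390625 + 1679616 + 5764801 + 16777216 = 24684612.

24684612


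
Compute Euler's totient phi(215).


phi(n) counts integers in [1, n] coprime to n. Using the multiplicative formula phi(n) = n * prod_{p | n} (1 - 1/p):
215 = 5 * 43, so
phi(215) = 215 * (1 - 1/5) * (1 - 1/43) = 168.

168


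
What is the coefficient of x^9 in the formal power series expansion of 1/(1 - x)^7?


The expansion 1/(1 - x)^r = sum_{k>=0} C(k + r - 1, r - 1) x^k follows from the multiset / negative-binomial theorem (or from repeated differentiation of the geometric series).
For r = 7 and k = 9:
C(15, 6) = 1307674368000 / (720 * 362880) = 5005.

5005


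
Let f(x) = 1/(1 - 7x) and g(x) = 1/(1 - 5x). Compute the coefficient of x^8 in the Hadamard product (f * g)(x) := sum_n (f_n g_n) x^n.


f has coefficients f_k = 7^k and g has coefficients g_k = 5^k, so the Hadamard product has coefficient (f*g)_k = 7^k * 5^k = 35^k.
For k = 8: 35^8 = 2251875390625.

2251875390625


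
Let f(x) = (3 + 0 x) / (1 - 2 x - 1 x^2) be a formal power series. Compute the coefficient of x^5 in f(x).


Write f(x) = sum_{k>=0} a_k x^k. Multiplying both sides by 1 - 2 x - 1 x^2 gives
(1 - 2 x - 1 x^2) sum_{k>=0} a_k x^k = 3 + 0 x.
Matching coefficients:
 x^0: a_0 = 3
 x^1: a_1 - 2 a_0 = 0  =>  a_1 = 2*3 + 0 = 6
 x^k (k >= 2): a_k = 2 a_{k-1} + 1 a_{k-2}.
Iterating: a_2 = 15, a_3 = 36, a_4 = 87, a_5 = 210.
So the coefficient of x^5 is 210.

210


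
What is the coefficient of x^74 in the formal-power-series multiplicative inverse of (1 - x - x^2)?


Let the inverse be f(x) = sum_{k>=0} a_k x^k. From f(x) * (1 - x - x^2) = 1 and matching coefficients:
 x^0: a_0 = 1.
 x^1: a_1 - a_0 = 0, so a_1 = 1.
 x^k (k >= 2): a_k - a_{k-1} - a_{k-2} = 0, i.e. a_k = a_{k-1} + a_{k-2}.
This is the Fibonacci-type recurrence shifted so that a_0 = a_1 = 1.
Iterating: a_0=1, a_1=1, a_2=2, a_3=3, a_4=5, a_5=8, a_6=13, a_7=21, a_8=34, a_9=55, ...
a_74 = 2111485077978050.

2111485077978050


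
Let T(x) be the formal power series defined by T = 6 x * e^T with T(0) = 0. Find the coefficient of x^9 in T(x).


Apply the Lagrange inversion formula: if T = 6 x * phi(T) with phi(t) = e^t, then
[x^n] T = 6^n * (1/n) [t^(n-1)] phi(t)^n = 6^n * (1/n) [t^(n-1)] e^(n t) = 6^n * (1/n) * n^(n-1) / (n-1)! = 6^n * n^(n-1) / n!.
When c = 1 this is the Cayley count of rooted labeled trees on n vertices, divided by n!.
For n = 9: 6^9 * 9^8 / 9! = 10077696 * 43046721/362880 = 41841412812/35.

41841412812/35


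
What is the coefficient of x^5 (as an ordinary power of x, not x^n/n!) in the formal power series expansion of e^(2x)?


The exponential series is e^y = sum_{k>=0} y^k / k!. Substituting y = 2x gives
e^(2x) = sum_{k>=0} 2^k x^k / k!.
So the coefficient of x^n is a^n/n! with a = 2, n = 5:
2^5 / 5! = 32/120 = 4/15

4/15


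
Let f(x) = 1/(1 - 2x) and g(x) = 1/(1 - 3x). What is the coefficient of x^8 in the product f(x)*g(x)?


The coefficient of x^n in f*g is the Cauchy product: sum_{k=0}^{n} a^k * b^(n-k).
With a=2, b=3, n=8:
sum_{k=0}^{8} 2^k * 3^(8-k)
= 19171

19171


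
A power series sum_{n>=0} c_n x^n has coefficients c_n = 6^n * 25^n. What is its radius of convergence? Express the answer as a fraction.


By the root test (Cauchy-Hadamard), the radius is R = 1 / limsup_n |c_n|^(1/n).
Here |c_n|^(1/n) = (6^n * 25^n)^(1/n) = 6 * 25 = 150 for all n.
So R = 1/150 = 1/150.

1/150


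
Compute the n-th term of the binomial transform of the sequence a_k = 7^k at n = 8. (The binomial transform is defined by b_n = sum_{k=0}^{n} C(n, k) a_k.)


With a_k = 7^k, b_n = sum_{k=0}^{n} C(n, k) 7^k = (1 + 7)^n by the binomial theorem.
For n = 8: (1 + 7)^8 = 8^8 = 16777216.

16777216


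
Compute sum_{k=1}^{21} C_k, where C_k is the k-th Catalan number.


C_1 through C_21: 1, 2, 5, 14, 42, 132, 429, 1430, 4862, 16796, 58786, 208012, 742900, 2674440, 9694845, 35357670, 129644790, 477638700, 1767263190, 6564120420, 24466267020
Sum = 1 + 2 + 5 + 14 + 42 + 132 + 429 + 1430 + 4862 + 16796 + 58786 + 208012 + 742900 + 2674440 + 9694845 + 35357670 + 129644790 + 477638700 + 1767263190 + 6564120420 + 24466267020
= 33453694486

33453694486


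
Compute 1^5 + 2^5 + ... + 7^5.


This power sum has a closed form given by Faulhaber's formula
sum_{k=1}^{m} k^p = (1 / (p + 1)) * sum_{j=0}^{p} C(p + 1, j) B_j m^(p + 1 - j),
but for small m direct computation is fastest:
1 + 32 + 243 + 1024 + 3125 + 7776 + 16807 = 29008.

29008


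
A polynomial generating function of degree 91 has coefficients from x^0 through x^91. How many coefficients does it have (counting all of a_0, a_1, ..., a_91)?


A polynomial of degree 91 takes the form a_0 + a_1 x + ... + a_91 x^91.
The number of coefficients is 91 + 1 = 92.

92


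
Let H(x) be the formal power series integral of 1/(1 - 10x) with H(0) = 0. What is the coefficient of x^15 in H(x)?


1/(1 - 10x) = sum_{k>=0} 10^k x^k. Integrating termwise with H(0) = 0:
H(x) = sum_{k>=0} 10^k x^(k+1) / (k+1) = sum_{m>=1} 10^(m-1) x^m / m.
For m = 15: 10^14/15 = 100000000000000/15 = 20000000000000/3.

20000000000000/3


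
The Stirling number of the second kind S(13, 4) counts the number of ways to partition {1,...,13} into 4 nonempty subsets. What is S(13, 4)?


Using the explicit formula S(n,k) = (1/k!) sum_{j=0}^{k} (-1)^(k-j) C(k,j) j^n:
S(13, 4) = 2532530
Equivalently, S(n,k) is n! times the coefficient of x^n in the EGF (e^x - 1)^k / k!.

2532530


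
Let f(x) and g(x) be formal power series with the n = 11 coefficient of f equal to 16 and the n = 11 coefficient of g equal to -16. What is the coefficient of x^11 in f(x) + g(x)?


Addition of formal power series is termwise.
The coefficient of x^11 in f + g = 16 + -16
= 0

0


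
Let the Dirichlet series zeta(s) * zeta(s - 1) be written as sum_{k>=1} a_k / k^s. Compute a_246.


Convolution gives a_k = sum_{d | k} d * 1 = sum_{d | k} d = sigma(k), the sum of positive divisors of k.
For k = 246, the divisors are 1, 2, 3, 6, 41, 82, 123, 246, so
sigma(246) = 1 + 2 + 3 + 6 + 41 + 82 + 123 + 246 = 504.

504


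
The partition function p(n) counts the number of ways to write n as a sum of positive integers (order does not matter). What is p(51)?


Using the generating function prod_{k>=1} 1/(1-x^k), we compute p(51).
By dynamic programming over parts 1 through 51:
p(51) = 239943

239943


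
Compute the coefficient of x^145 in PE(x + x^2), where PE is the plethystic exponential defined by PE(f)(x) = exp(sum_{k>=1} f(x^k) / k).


With f(x) = x + x^2, the exponent is sum_{k>=1} (x^k + x^(2k)) / k = -ln(1 - x) - ln(1 - x^2). Exponentiating:
PE(x + x^2) = 1 / ((1 - x)(1 - x^2)).
This is the generating function for partitions of n into parts of size 1 or 2. The number of 2's can be any j in 0..72, and the rest are 1's, so
[x^145] = floor(145/2) + 1 = 73.

73


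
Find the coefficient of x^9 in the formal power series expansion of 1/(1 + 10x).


Write 1/(1 + c x) = 1/(1 - (-c) x) and apply the geometric-series identity
1/(1 - y) = sum_{k>=0} y^k to get 1/(1 + c x) = sum_{k>=0} (-c)^k x^k.
So the coefficient of x^k is (-c)^k = (-1)^k * c^k.
Here c = 10 and k = 9:
(-10)^9 = -1 * 1000000000 = -1000000000

-1000000000


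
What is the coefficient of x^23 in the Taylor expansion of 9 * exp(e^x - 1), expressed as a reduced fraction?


exp(e^x - 1) = sum_{k>=0} Bell_k x^k / k!, where Bell_k is the k-th Bell number.
So the coefficient of x^23 is 9 * Bell_23 / 23!.
Computing: Bell_23 = 44152005855084346 and 23! = 25852016738884976640000, giving
9 * 44152005855084346/25852016738884976640000 = 22076002927542173/1436223152160276480000.

22076002927542173/1436223152160276480000


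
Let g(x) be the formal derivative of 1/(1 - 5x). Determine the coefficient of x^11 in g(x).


Differentiate termwise: d/dx sum_{k>=0} 5^k x^k = sum_{k>=1} k 5^k x^(k-1) = sum_{j>=0} (j+1) 5^(j+1) x^j.
Equivalently, d/dx [1/(1 - 5x)] = 5/(1 - 5x)^2.
For j = 11: 12 * 5^12 = 12 * 244140625 = 2929687500.

2929687500


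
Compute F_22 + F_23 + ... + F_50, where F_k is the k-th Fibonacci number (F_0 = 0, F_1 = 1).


Use the identity sum_{k=0}^{N} F_k = F_{N+2} - 1 (which follows from F_{k+2} - F_{k+1} = F_k). Then
sum_{k=22}^{50} F_k = (F_{52} - 1) - (F_{23} - 1) = F_{52} - F_{23}.
Computing: F_{52} = 32951280099, F_{23} = 28657, so
Sum = 32951280099 - 28657 = 32951251442.

32951251442


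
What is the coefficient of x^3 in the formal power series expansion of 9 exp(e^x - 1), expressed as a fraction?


exp(e^x - 1) is the exponential generating function for the Bell numbers Bell_k: exp(e^x - 1) = sum_{k>=0} Bell_k x^k / k!.
So the coefficient of x^3 in 9 exp(e^x - 1) is 9 Bell_3 / 3!.
Computing: Bell_3 = 5 and 3! = 6, giving
9 * 5/6 = 15/2.

15/2


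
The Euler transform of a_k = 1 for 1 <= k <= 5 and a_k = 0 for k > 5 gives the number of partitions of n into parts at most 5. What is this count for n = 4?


Partitions of 4 into parts at most 5:
Using generating function (1-x)^(-1)(1-x^2)^(-1)...(1-x^5)^(-1),
the coefficient of x^4 = 5

5


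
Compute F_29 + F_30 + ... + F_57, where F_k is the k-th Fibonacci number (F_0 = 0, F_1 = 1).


Use the identity sum_{k=0}^{N} F_k = F_{N+2} - 1 (which follows from F_{k+2} - F_{k+1} = F_k). Then
sum_{k=29}^{57} F_k = (F_{59} - 1) - (F_{30} - 1) = F_{59} - F_{30}.
Computing: F_{59} = 956722026041, F_{30} = 832040, so
Sum = 956722026041 - 832040 = 956721194001.

956721194001


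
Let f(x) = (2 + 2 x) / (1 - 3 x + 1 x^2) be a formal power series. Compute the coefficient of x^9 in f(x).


Write f(x) = sum_{k>=0} a_k x^k. Multiplying both sides by 1 - 3 x + 1 x^2 gives
(1 - 3 x + 1 x^2) sum_{k>=0} a_k x^k = 2 + 2 x.
Matching coefficients:
 x^0: a_0 = 2
 x^1: a_1 - 3 a_0 = 2  =>  a_1 = 3*2 + 2 = 8
 x^k (k >= 2): a_k = 3 a_{k-1} - 1 a_{k-2}.
Iterating: a_2 = 22, a_3 = 58, a_4 = 152, a_5 = 398, a_6 = 1042, a_7 = 2728, a_8 = 7142, a_9 = 18698.
So the coefficient of x^9 is 18698.

18698


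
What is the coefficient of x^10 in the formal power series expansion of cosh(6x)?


The Maclaurin series is cosh(t) = sum_{m>=0} t^(2m) / (2m)!, so substituting t = 6x, only even powers of x are nonzero, with coefficient of x^(2m) equal to 6^(2m) / (2m)!.
For x^10 the coefficient is 6^10/10! = 60466176/3628800 = 2916/175.

2916/175


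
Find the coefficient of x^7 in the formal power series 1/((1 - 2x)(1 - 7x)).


By partial fractions or Cauchy convolution:
The coefficient equals sum_{k=0}^{7} 2^k * 7^(7-k).
= 1152909

1152909


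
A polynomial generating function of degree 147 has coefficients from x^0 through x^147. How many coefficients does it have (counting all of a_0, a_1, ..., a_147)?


A polynomial of degree 147 takes the form a_0 + a_1 x + ... + a_147 x^147.
The number of coefficients is 147 + 1 = 148.

148


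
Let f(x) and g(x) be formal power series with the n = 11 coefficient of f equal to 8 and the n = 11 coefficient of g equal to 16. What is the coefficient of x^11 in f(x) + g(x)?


Addition of formal power series is termwise.
The coefficient of x^11 in f + g = 8 + 16
= 24

24


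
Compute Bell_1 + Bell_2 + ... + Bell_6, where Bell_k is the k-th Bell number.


Recall Bell_k counts set partitions of a k-set (with Bell_0 = 1 by convention).
Bell_1 through Bell_6: 1, 2, 5, 15, 52, 203
Sum = 1 + 2 + 5 + 15 + 52 + 203 = 278.

278


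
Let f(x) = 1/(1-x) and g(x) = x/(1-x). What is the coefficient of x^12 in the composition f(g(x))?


First simplify the composition: f(g(x)) = 1/(1 - x/(1-x)) = (1-x)/((1-x) - x) = (1-x)/(1-2x).
Now extract the coefficient. Write (1-x)/(1-2x) = 1/(1-2x) - x/(1-2x).
The coefficient of x^n in 1/(1-2x) is 2^n, and in x/(1-2x) is 2^(n-1) (for n >= 1).
So the coefficient of x^12 is 2^12 - 2^11 = 4096 - 2048 = 2048.

2048


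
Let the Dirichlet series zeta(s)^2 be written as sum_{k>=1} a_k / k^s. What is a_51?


The Dirichlet convolution of the constant function 1 with itself gives (1 * 1)(k) = sum_{d | k} 1 = d(k), the number of positive divisors of k.
Since zeta(s) = sum_{k>=1} 1/k^s, we have zeta(s)^2 = sum_{k>=1} d(k)/k^s, so a_k = d(k).
For k = 51: the divisors are 1, 3, 17, 51.
Count = 4.

4


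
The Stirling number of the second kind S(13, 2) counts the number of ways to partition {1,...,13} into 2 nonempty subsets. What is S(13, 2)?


Using the explicit formula S(n,k) = (1/k!) sum_{j=0}^{k} (-1)^(k-j) C(k,j) j^n:
S(13, 2) = 4095
Equivalently, S(n,k) is n! times the coefficient of x^n in the EGF (e^x - 1)^k / k!.

4095


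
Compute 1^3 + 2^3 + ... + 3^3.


This power sum has a closed form given by Faulhaber's formula
sum_{k=1}^{m} k^p = (1 / (p + 1)) * sum_{j=0}^{p} C(p + 1, j) B_j m^(p + 1 - j),
but for small m direct computation is fastest:
1 + 8 + 27 = 36.

36


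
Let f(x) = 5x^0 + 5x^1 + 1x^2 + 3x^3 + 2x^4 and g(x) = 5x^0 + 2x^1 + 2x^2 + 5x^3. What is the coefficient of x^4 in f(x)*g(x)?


Cauchy product at x^4:
5*5 + 1*2 + 3*2 + 2*5
= 43

43


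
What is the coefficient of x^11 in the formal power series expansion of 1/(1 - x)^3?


The expansion 1/(1 - x)^r = sum_{k>=0} C(k + r - 1, r - 1) x^k follows from the multiset / negative-binomial theorem (or from repeated differentiation of the geometric series).
For r = 3 and k = 11:
C(13, 2) = 6227020800 / (2 * 39916800) = 78.

78


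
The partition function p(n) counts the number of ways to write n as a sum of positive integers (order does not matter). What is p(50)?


Using the generating function prod_{k>=1} 1/(1-x^k), we compute p(50).
By dynamic programming over parts 1 through 50:
p(50) = 204226

204226


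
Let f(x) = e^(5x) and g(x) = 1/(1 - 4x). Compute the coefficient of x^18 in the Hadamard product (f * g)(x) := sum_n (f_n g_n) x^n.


Expanding: f_k = 5^k/k! (from e^(5x)) and g_k = 4^k (from 1/(1 - 4x)). So the Hadamard coefficient (f * g)_k = 5^k 4^k / k! = (20)^k / k!.
For k = 18: 20^18/18! = 262144000000000000000000/6402373705728000 = 32000000000000000/781539759.

32000000000000000/781539759


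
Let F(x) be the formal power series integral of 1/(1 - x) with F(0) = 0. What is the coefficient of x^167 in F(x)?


1/(1 - x) = sum_{k>=0} x^k. Integrating termwise and using F(0) = 0 gives
F(x) = sum_{k>=0} x^(k+1) / (k+1) = sum_{m>=1} x^m / m = -ln(1 - x).
So the coefficient of x^167 is 1/167 = 1/167.

1/167


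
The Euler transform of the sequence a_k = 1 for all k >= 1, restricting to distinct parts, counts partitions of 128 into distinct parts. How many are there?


Partitions of 128 into distinct parts can be computed via generating function.
Product (1+x)(1+x^2)(1+x^3)...
The coefficient of x^128 = 4013544

4013544


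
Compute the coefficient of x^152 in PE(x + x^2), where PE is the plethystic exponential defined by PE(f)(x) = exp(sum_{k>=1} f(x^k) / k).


With f(x) = x + x^2, the exponent is sum_{k>=1} (x^k + x^(2k)) / k = -ln(1 - x) - ln(1 - x^2). Exponentiating:
PE(x + x^2) = 1 / ((1 - x)(1 - x^2)).
This is the generating function for partitions of n into parts of size 1 or 2. The number of 2's can be any j in 0..76, and the rest are 1's, so
[x^152] = floor(152/2) + 1 = 77.

77


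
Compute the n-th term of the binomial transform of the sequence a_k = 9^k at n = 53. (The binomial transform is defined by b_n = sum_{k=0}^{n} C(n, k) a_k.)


With a_k = 9^k, b_n = sum_{k=0}^{n} C(n, k) 9^k = (1 + 9)^n by the binomial theorem.
For n = 53: (1 + 9)^53 = 10^53 = 100000000000000000000000000000000000000000000000000000.

100000000000000000000000000000000000000000000000000000


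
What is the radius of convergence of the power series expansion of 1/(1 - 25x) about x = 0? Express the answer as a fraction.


Expanding 1/(1 - 25x) = sum_{k>=0} 25^k x^k, the series converges when |25x| < 1, i.e., |x| < 1/25.
So the radius of convergence is 1/25 = 1/25.

1/25


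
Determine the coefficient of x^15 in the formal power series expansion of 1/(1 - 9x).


The geometric series identity gives 1/(1 - c x) = sum_{k>=0} c^k x^k, so the coefficient of x^k is c^k.
Here c = 9 and k = 15.
Computing: 9^15 = 205891132094649

205891132094649


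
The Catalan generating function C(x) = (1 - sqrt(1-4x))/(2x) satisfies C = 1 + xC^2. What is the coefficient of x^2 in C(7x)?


Substituting x -> 7x scales the n-th coefficient by 7^n, so [x^2] C(7x) = 7^2 * C_2.
C_2 = C(2*2, 2)/(3) = 6/3 = 2.
So 7^2 * 2 = 49 * 2 = 98.

98


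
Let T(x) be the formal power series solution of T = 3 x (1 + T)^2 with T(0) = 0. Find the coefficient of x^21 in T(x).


Apply the Lagrange inversion formula: if T = 3 x * phi(T) with phi(t) = (1 + t)^2, then [x^n] T = 3^n * (1/n) [t^(n-1)] phi(t)^n = 3^n * (1/n) [t^(n-1)] (1 + t)^(2n) = 3^n * (1/n) C(2n, n-1).
Using the identity C(2n, n-1) = C(2n, n) * n / (n+1), the unscaled factor equals C(2n, n) / (n+1) = C_n, the n-th Catalan number.
For n = 21: C_21 = C(42, 21) / 22 = 538257874440/22 = 24466267020.
With the 3^21 = 10460353203 factor, the coefficient is 10460353203 * 24466267020 = 255925794588110265060.

255925794588110265060


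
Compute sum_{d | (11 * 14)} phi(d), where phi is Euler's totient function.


First, 11 * 14 = 154. One classical identity is sum_{d | n} phi(d) = n (each k in [1, n] has a unique gcd with n, and among the k's with gcd(k, n) = n/d there are phi(d) of them). So the sum equals 154. We also verify directly:
Divisors of 154: 1, 2, 7, 11, 14, 22, 77, 154.
phi values: 1, 1, 6, 10, 6, 10, 60, 60.
Sum = 154.

154


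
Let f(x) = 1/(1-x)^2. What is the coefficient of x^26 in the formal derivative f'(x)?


Differentiate: d/dx [ 1/(1-x)^r ] = r / (1-x)^(r+1).
Here r = 2, so f'(x) = 2 / (1-x)^3.
The expansion of 1/(1-x)^(r+1) has coefficient of x^n equal to C(n+r, r).
So the coefficient of x^26 in f'(x) is
2 * C(28, 2) = 2 * 378 = 756

756


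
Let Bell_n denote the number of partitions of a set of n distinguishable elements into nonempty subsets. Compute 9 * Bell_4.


Bell_4 can be computed from the Bell triangle or from Dobinski's identity Bell_n = (1/e) * sum_{k>=0} k^n / k!.
Computing Bell_4 = 15.
Then 9 * 15 = 135.

135


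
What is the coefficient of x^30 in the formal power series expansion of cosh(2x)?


The Maclaurin series is cosh(t) = sum_{m>=0} t^(2m) / (2m)!, so substituting t = 2x, only even powers of x are nonzero, with coefficient of x^(2m) equal to 2^(2m) / (2m)!.
For x^30 the coefficient is 2^30/30! = 1073741824/265252859812191058636308480000000 = 16/3952575621190533915703125.

16/3952575621190533915703125


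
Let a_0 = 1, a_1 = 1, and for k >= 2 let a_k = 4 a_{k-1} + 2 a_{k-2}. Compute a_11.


Iterating the recurrence forward:
a_0 = 1
a_1 = 1
a_2 = 4*1 + 2*1 = 6
a_3 = 4*6 + 2*1 = 26
a_4 = 4*26 + 2*6 = 116
a_5 = 4*116 + 2*26 = 516
a_6 = 4*516 + 2*116 = 2296
a_7 = 4*2296 + 2*516 = 10216
a_8 = 4*10216 + 2*2296 = 45456
a_9 = 4*45456 + 2*10216 = 202256
a_10 = 4*202256 + 2*45456 = 899936
a_11 = 4*899936 + 2*202256 = 4004256
So a_11 = 4004256.

4004256


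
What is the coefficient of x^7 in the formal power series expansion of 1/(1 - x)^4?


The expansion 1/(1 - x)^r = sum_{k>=0} C(k + r - 1, r - 1) x^k follows from the multiset / negative-binomial theorem (or from repeated differentiation of the geometric series).
For r = 4 and k = 7:
C(10, 3) = 3628800 / (6 * 5040) = 120.

120


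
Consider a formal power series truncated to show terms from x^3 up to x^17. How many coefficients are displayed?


From x^3 to x^17 inclusive, the count is 17 - 3 + 1 = 15.

15


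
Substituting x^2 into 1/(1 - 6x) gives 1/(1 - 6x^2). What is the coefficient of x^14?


The coefficient of x^(2m) in 1/(1 - 6x^2) is 6^m.
With n = 14 = 2*7, the coefficient is 6^7 = 279936.

279936


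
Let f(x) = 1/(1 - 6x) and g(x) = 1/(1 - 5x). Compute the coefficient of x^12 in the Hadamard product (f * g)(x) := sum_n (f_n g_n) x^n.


f has coefficients f_k = 6^k and g has coefficients g_k = 5^k, so the Hadamard product has coefficient (f*g)_k = 6^k * 5^k = 30^k.
For k = 12: 30^12 = 531441000000000000.

531441000000000000


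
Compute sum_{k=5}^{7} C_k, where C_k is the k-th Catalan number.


C_5 through C_7: 42, 132, 429
Sum = 42 + 132 + 429
= 603

603


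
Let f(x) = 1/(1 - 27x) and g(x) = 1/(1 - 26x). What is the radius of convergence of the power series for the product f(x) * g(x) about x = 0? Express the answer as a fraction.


The radius of 1/(1 - 27x) is 1/27 (nearest singularity at x = 1/27), and the radius of 1/(1 - 26x) is 1/26.
The product f(x)*g(x) = 1/((1 - 27x)(1 - 26x)) has singularities at both 1/27 and 1/26, so its radius of convergence is the distance to the nearest one:
min(1/27, 1/26) = 1/27.

1/27


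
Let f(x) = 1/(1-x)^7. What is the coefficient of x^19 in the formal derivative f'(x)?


Differentiate: d/dx [ 1/(1-x)^r ] = r / (1-x)^(r+1).
Here r = 7, so f'(x) = 7 / (1-x)^8.
The expansion of 1/(1-x)^(r+1) has coefficient of x^n equal to C(n+r, r).
So the coefficient of x^19 in f'(x) is
7 * C(26, 7) = 7 * 657800 = 4604600

4604600


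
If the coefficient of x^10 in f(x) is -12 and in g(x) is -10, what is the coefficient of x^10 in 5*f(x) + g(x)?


Scalar multiplication scales coefficients: 5 * -12 = -60.
Then add the g coefficient: -60 + -10
= -70

-70


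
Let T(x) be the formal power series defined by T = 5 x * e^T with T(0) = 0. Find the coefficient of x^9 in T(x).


Apply the Lagrange inversion formula: if T = 5 x * phi(T) with phi(t) = e^t, then
[x^n] T = 5^n * (1/n) [t^(n-1)] phi(t)^n = 5^n * (1/n) [t^(n-1)] e^(n t) = 5^n * (1/n) * n^(n-1) / (n-1)! = 5^n * n^(n-1) / n!.
When c = 1 this is the Cayley count of rooted labeled trees on n vertices, divided by n!.
For n = 9: 5^9 * 9^8 / 9! = 1953125 * 43046721/362880 = 207594140625/896.

207594140625/896


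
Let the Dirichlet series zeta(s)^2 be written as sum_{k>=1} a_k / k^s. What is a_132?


The Dirichlet convolution of the constant function 1 with itself gives (1 * 1)(k) = sum_{d | k} 1 = d(k), the number of positive divisors of k.
Since zeta(s) = sum_{k>=1} 1/k^s, we have zeta(s)^2 = sum_{k>=1} d(k)/k^s, so a_k = d(k).
For k = 132: the divisors are 1, 2, 3, 4, 6, 11, 12, 22, 33, 44, 66, 132.
Count = 12.

12


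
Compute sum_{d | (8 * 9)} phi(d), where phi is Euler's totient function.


First, 8 * 9 = 72. One classical identity is sum_{d | n} phi(d) = n (each k in [1, n] has a unique gcd with n, and among the k's with gcd(k, n) = n/d there are phi(d) of them). So the sum equals 72. We also verify directly:
Divisors of 72: 1, 2, 3, 4, 6, 8, 9, 12, 18, 24, 36, 72.
phi values: 1, 1, 2, 2, 2, 4, 6, 4, 6, 8, 12, 24.
Sum = 72.

72


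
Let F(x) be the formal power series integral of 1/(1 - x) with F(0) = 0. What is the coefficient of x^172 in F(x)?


1/(1 - x) = sum_{k>=0} x^k. Integrating termwise and using F(0) = 0 gives
F(x) = sum_{k>=0} x^(k+1) / (k+1) = sum_{m>=1} x^m / m = -ln(1 - x).
So the coefficient of x^172 is 1/172 = 1/172.

1/172


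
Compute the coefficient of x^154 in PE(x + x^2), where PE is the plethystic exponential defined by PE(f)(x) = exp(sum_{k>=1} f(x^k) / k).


With f(x) = x + x^2, the exponent is sum_{k>=1} (x^k + x^(2k)) / k = -ln(1 - x) - ln(1 - x^2). Exponentiating:
PE(x + x^2) = 1 / ((1 - x)(1 - x^2)).
This is the generating function for partitions of n into parts of size 1 or 2. The number of 2's can be any j in 0..77, and the rest are 1's, so
[x^154] = floor(154/2) + 1 = 78.

78


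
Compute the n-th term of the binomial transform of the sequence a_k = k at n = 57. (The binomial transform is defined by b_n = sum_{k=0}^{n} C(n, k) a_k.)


With a_k = k, b_n = sum_{k=0}^{n} C(n, k) k. Using k * C(n, k) = n * C(n-1, k-1) gives b_n = n * sum_{k>=1} C(n-1, k-1) = n * 2^(n-1).
For n = 57: 57 * 2^56 = 57 * 72057594037927936 = 4107282860161892352.

4107282860161892352


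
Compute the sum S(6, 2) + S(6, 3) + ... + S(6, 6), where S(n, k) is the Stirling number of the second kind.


By definition, S(n, k) counts partitions of an n-set into exactly k nonempty blocks.
Computing row n = 6 for k = 2..6:
S(6, k): 31, 90, 65, 15, 1
Sum = 202.

202


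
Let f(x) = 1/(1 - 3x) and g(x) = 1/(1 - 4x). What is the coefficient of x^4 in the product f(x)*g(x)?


The coefficient of x^n in f*g is the Cauchy product: sum_{k=0}^{n} a^k * b^(n-k).
With a=3, b=4, n=4:
sum_{k=0}^{4} 3^k * 4^(4-k)
= 781

781


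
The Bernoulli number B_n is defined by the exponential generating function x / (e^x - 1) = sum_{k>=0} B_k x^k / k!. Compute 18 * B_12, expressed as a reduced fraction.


Bernoulli numbers can also be computed recursively via B_0 = 1 and sum_{j=0}^{m} C(m+1, j) B_j = 0 for m >= 1. Odd-index Bernoulli numbers vanish for k >= 3.
Computing B_12 = -691/2730, so 18 * B_12 = 18 * -691/2730 = -2073/455.

-2073/455


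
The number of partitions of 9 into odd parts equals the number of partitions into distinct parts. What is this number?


Computing partitions of 9 into odd parts (1, 3, 5, ...):
Using the generating function prod_{k>=0} 1/(1-x^(2k+1)),
the count is 8

8


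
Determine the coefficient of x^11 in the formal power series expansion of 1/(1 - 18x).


The geometric series identity gives 1/(1 - c x) = sum_{k>=0} c^k x^k, so the coefficient of x^k is c^k.
Here c = 18 and k = 11.
Computing: 18^11 = 64268410079232

64268410079232


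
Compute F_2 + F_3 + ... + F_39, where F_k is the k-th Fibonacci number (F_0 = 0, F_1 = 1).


Use the identity sum_{k=0}^{N} F_k = F_{N+2} - 1 (which follows from F_{k+2} - F_{k+1} = F_k). Then
sum_{k=2}^{39} F_k = (F_{41} - 1) - (F_{3} - 1) = F_{41} - F_{3}.
Computing: F_{41} = 165580141, F_{3} = 2, so
Sum = 165580141 - 2 = 165580139.

165580139


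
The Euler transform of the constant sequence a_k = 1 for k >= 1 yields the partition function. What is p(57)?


The Euler transform converts the sequence a_k = 1 into the number of integer partitions.
Using the recurrence or dynamic programming:
p(57) = 614154

614154


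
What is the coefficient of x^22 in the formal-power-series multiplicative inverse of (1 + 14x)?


The inverse is 1/(1 + 14x). Apply the geometric identity 1/(1 - y) = sum_{k>=0} y^k with y = -14x:
1/(1 + 14x) = sum_{k>=0} (-14)^k x^k.
So the coefficient of x^22 is (-14)^22 = 16398978063355821105872896.

16398978063355821105872896


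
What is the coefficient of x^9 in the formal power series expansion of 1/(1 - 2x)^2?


The general identity 1/(1 - c x)^r = sum_{k>=0} c^k C(k + r - 1, r - 1) x^k follows by substituting y = c x into 1/(1 - y)^r = sum_{k>=0} C(k + r - 1, r - 1) y^k.
For c = 2, r = 2, k = 9:
2^9 * C(10, 1) = 512 * 10 = 5120.

5120


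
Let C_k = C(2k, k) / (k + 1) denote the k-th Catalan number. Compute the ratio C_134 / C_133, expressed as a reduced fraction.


Using C_k = (2k)! / (k! (k+1)!), the ratio C_{k+1}/C_k simplifies to
C_{k+1}/C_k = [(2k+2)! / ((k+1)! (k+2)!)] * [k! (k+1)! / (2k)!]
 = (2k+2)(2k+1) / ((k+1)(k+2)) = 2(2k+1) / (k+2).
For k = 133: 2(2*133 + 1) / (133 + 2) = 534/135 = 178/45.

178/45


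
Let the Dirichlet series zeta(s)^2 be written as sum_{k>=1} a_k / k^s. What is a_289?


The Dirichlet convolution of the constant function 1 with itself gives (1 * 1)(k) = sum_{d | k} 1 = d(k), the number of positive divisors of k.
Since zeta(s) = sum_{k>=1} 1/k^s, we have zeta(s)^2 = sum_{k>=1} d(k)/k^s, so a_k = d(k).
For k = 289: the divisors are 1, 17, 289.
Count = 3.

3


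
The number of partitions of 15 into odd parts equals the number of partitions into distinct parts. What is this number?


Computing partitions of 15 into odd parts (1, 3, 5, ...):
Using the generating function prod_{k>=0} 1/(1-x^(2k+1)),
the count is 27

27


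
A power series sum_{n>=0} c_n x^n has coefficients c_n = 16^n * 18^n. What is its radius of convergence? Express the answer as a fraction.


By the root test (Cauchy-Hadamard), the radius is R = 1 / limsup_n |c_n|^(1/n).
Here |c_n|^(1/n) = (16^n * 18^n)^(1/n) = 16 * 18 = 288 for all n.
So R = 1/288 = 1/288.

1/288


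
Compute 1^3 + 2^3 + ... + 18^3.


This power sum has a closed form given by Faulhaber's formula
sum_{k=1}^{m} k^p = (1 / (p + 1)) * sum_{j=0}^{p} C(p + 1, j) B_j m^(p + 1 - j),
but for small m direct computation is fastest:
1 + 8 + 27 + 64 + 125 + 216 + 343 + 512 + 729 + 1000 + 1331 + 1728 + 2197 + 2744 + 3375 + 4096 + 4913 + 5832 = 29241.

29241


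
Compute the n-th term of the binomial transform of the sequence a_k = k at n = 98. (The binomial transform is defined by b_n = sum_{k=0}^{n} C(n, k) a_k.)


With a_k = k, b_n = sum_{k=0}^{n} C(n, k) k. Using k * C(n, k) = n * C(n-1, k-1) gives b_n = n * sum_{k>=1} C(n-1, k-1) = n * 2^(n-1).
For n = 98: 98 * 2^97 = 98 * 158456325028528675187087900672 = 15528719852795810168334614265856.

15528719852795810168334614265856


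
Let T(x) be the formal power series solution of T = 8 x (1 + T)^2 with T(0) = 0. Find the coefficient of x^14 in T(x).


Apply the Lagrange inversion formula: if T = 8 x * phi(T) with phi(t) = (1 + t)^2, then [x^n] T = 8^n * (1/n) [t^(n-1)] phi(t)^n = 8^n * (1/n) [t^(n-1)] (1 + t)^(2n) = 8^n * (1/n) C(2n, n-1).
Using the identity C(2n, n-1) = C(2n, n) * n / (n+1), the unscaled factor equals C(2n, n) / (n+1) = C_n, the n-th Catalan number.
For n = 14: C_14 = C(28, 14) / 15 = 40116600/15 = 2674440.
With the 8^14 = 4398046511104 factor, the coefficient is 4398046511104 * 2674440 = 11762311511156981760.

11762311511156981760
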